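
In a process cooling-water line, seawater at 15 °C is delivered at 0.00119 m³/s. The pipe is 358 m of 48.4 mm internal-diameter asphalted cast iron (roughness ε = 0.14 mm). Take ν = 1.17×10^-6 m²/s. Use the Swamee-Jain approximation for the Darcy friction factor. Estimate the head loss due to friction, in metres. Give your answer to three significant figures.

h_f ≈ 4.82 m

V = 4Q/(πD²) = 4·0.00119/(π·0.0484²) = 0.6468 m/s
Re = VD/ν = 0.6468·0.0484/1.17×10^-6 = 2.68×10^4 → turbulent
ε/D = 0.14/48.4 = 0.00289
Swamee-Jain: f = 0.03054
h_f = f(L/D)V²/(2g) = 0.03054·(358/0.0484)·0.6468²/(2·9.81) = 4.816 m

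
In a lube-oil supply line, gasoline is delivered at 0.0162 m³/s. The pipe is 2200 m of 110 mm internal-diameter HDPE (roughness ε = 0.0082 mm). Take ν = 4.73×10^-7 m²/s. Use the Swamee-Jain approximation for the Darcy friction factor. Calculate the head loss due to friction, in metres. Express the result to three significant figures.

V = 4Q/(πD²) = 4·0.0162/(π·0.110²) = 1.705 m/s
Re = VD/ν = 1.705·0.110/4.73×10^-7 = 3.96×10^5 → turbulent
ε/D = 0.0082/110 = 7.45×10^-5
Swamee-Jain: f = 0.01460
h_f = f(L/D)V²/(2g) = 0.01460·(2200/0.110)·1.705²/(2·9.81) = 43.24 m

h_f ≈ 43.2 m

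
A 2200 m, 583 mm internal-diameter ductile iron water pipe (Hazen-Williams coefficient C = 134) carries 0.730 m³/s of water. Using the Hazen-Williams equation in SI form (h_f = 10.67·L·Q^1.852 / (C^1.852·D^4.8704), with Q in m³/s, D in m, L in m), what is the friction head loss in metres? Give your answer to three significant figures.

h_f ≈ 20.9 m

h_f = 10.67·2200·0.730^1.852 / (134^1.852·0.583^4.8704) = 20.86 m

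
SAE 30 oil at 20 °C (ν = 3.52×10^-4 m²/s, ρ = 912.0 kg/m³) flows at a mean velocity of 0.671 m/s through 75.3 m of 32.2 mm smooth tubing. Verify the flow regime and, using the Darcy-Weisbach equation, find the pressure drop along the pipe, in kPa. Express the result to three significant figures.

Re = VD/ν = 0.671·0.03220/3.52×10^-4 = 61.4 → laminar (Re < 2300)
f = 64/Re = 1.043
h_f = f(L/D)V²/(2g) = 1.043·(75.3/0.03220)·0.671²/(2·9.81) = 55.95 m
Δp = ρg·h_f = 912.0·9.81·55.95 = 500.6 kPa

Δp ≈ 501 kPa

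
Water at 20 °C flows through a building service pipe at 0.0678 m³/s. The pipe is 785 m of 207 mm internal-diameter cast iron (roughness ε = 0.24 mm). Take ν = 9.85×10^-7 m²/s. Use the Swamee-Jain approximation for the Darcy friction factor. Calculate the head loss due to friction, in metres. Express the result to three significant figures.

V = 4Q/(πD²) = 4·0.0678/(π·0.207²) = 2.015 m/s
Re = VD/ν = 2.015·0.207/9.85×10^-7 = 4.23×10^5 → turbulent
ε/D = 0.24/207 = 0.00116
Swamee-Jain: f = 0.02112
h_f = f(L/D)V²/(2g) = 0.02112·(785/0.207)·2.015²/(2·9.81) = 16.57 m

h_f ≈ 16.6 m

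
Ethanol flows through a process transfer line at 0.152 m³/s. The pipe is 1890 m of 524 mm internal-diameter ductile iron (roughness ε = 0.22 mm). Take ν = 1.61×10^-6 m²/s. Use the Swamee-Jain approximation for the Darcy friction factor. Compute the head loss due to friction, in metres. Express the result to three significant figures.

h_f ≈ 1.67 m

V = 4Q/(πD²) = 4·0.152/(π·0.524²) = 0.7048 m/s
Re = VD/ν = 0.7048·0.524/1.61×10^-6 = 2.29×10^5 → turbulent
ε/D = 0.22/524 = 4.20×10^-4
Swamee-Jain: f = 0.01826
h_f = f(L/D)V²/(2g) = 0.01826·(1890/0.524)·0.7048²/(2·9.81) = 1.668 m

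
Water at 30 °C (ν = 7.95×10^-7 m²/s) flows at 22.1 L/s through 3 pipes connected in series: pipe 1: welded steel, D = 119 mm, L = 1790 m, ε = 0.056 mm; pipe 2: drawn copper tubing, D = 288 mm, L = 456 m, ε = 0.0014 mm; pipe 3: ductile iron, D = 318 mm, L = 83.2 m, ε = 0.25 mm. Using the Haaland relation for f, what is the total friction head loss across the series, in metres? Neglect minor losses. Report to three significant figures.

Pipe 1: V = 1.987 m/s, Re = 2.97×10^5, ε/D = 4.71×10^-4, f = 0.01791, h_1 = f(L/D)V²/2g = 54.22 m
Pipe 2: V = 0.3392 m/s, Re = 1.23×10^5, ε/D = 4.86×10^-6, f = 0.01710, h_2 = f(L/D)V²/2g = 0.1588 m
Pipe 3: V = 0.2783 m/s, Re = 1.11×10^5, ε/D = 7.86×10^-4, f = 0.02097, h_3 = f(L/D)V²/2g = 0.02165 m
Series → Q common, losses add: H = Σh = 54.40 m

H ≈ 54.4 m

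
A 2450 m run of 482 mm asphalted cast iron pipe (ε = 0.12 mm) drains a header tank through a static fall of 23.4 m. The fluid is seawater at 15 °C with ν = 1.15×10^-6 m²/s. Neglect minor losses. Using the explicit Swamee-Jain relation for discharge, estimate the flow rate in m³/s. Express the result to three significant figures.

Q ≈ 0.445 m³/s

Swamee-Jain (Type II): Q = -0.965·√(gD⁵h_f/L)·ln[ε/(3.7D) + √(3.17ν²L/(gD³h_f))]
√(gD⁵h_f/L) = √(9.81·0.482⁵·23.4/2450) = 0.04937
ε/(3.7D) = 6.73×10^-5; √(3.17ν²L/(gD³h_f)) = 2.00×10^-5
Q = -0.965·0.04937·ln(8.728×10^-5) = 0.4453 m³/s
Check: V = 2.44 m/s, Re = 1.02×10^6, f = 0.01526, h_f = 23.5 m ≈ 23.4 m ✓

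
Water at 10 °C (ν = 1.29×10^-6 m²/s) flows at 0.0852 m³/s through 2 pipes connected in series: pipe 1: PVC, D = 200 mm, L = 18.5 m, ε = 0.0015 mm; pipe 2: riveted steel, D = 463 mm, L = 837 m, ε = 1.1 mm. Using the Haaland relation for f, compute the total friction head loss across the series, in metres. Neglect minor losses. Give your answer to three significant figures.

Pipe 1: V = 2.712 m/s, Re = 4.20×10^5, ε/D = 7.50×10^-6, f = 0.01355, h_1 = f(L/D)V²/2g = 0.4699 m
Pipe 2: V = 0.5060 m/s, Re = 1.82×10^5, ε/D = 0.00238, f = 0.02535, h_2 = f(L/D)V²/2g = 0.5981 m
Series → Q common, losses add: H = Σh = 1.068 m

H ≈ 1.07 m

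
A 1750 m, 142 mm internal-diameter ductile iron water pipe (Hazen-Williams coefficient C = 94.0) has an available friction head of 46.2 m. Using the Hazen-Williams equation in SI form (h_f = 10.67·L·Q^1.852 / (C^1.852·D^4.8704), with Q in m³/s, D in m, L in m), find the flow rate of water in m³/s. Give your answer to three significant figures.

Rearranging: Q = [h_f·C^1.852·D^4.8704 / (10.67·L)]^(1/1.852)
Q = [46.2·94.0^1.852·0.142^4.8704 / (10.67·1750)]^0.540 = 0.02170 m³/s

Q ≈ 0.0217 m³/s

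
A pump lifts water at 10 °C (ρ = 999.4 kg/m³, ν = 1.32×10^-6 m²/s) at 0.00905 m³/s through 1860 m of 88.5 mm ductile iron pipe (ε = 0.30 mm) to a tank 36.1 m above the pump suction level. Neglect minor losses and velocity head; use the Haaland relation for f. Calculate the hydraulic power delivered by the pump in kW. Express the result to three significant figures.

P_hyd ≈ 9.01 kW

V = 4Q/(πD²) = 1.471 m/s; Re = 9.86×10^4; ε/D = 0.00339; f = 0.02824
h_f = f(L/D)V²/2g = 65.48 m
Total head H = z + h_f = 36.1 + 65.48 = 101.6 m
P_hyd = ρgQH = 999.4·9.81·0.00905·101.6 = 9.013 kW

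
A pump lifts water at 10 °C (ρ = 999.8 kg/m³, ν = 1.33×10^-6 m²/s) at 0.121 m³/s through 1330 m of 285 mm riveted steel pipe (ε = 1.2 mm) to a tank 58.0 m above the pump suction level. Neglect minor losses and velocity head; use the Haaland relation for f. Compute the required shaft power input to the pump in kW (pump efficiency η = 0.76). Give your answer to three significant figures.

V = 4Q/(πD²) = 1.897 m/s; Re = 4.06×10^5; ε/D = 0.00421; f = 0.02914
h_f = f(L/D)V²/2g = 24.94 m
Total head H = z + h_f = 58.0 + 24.94 = 82.94 m
P_hyd = ρgQH = 999.8·9.81·0.121·82.94 = 98.43 kW
P_shaft = P_hyd/η = 98.43/0.76 = 129.5 kW

P_shaft ≈ 130 kW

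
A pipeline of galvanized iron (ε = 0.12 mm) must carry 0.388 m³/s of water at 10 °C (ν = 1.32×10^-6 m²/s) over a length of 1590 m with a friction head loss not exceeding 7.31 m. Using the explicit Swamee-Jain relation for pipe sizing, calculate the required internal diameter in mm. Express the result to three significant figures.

Swamee-Jain (Type III): D = 0.66·[ε^1.25·(LQ²/(gh_f))^4.75 + ν·Q^9.4·(L/(gh_f))^5.2]^0.04
LQ²/(gh_f) = 3.338; L/(gh_f) = 22.17
Term 1 = ε^1.25·(…)^4.75 = 0.00385; Term 2 = ν·Q^9.4·(…)^5.2 = 0.00179
D = 0.66·(0.00385 + 0.00179)^0.04 = 0.5365 m = 537 mm
Check: V = 1.72 m/s, Re = 6.98×10^5, f = 0.01535, h_f = 6.83 m ≈ 7.31 m ✓

D ≈ 537 mm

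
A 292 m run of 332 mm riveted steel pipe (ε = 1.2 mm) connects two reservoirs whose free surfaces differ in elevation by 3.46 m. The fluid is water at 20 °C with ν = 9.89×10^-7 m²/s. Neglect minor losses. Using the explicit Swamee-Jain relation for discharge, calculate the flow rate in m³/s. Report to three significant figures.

Swamee-Jain (Type II): Q = -0.965·√(gD⁵h_f/L)·ln[ε/(3.7D) + √(3.17ν²L/(gD³h_f))]
√(gD⁵h_f/L) = √(9.81·0.332⁵·3.46/292) = 0.02165
ε/(3.7D) = 9.77×10^-4; √(3.17ν²L/(gD³h_f)) = 2.70×10^-5
Q = -0.965·0.02165·ln(0.001004) = 0.1443 m³/s
Check: V = 1.67 m/s, Re = 5.59×10^5, f = 0.02790, h_f = 3.47 m ≈ 3.46 m ✓

Q ≈ 0.144 m³/s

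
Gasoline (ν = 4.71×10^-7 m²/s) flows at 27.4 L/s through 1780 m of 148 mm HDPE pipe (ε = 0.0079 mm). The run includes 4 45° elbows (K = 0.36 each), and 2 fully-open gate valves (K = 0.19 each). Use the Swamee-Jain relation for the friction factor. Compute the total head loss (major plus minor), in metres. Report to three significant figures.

H_L ≈ 21.8 m

V = 4Q/(πD²) = 1.593 m/s; V²/2g = 0.1293 m
Re = 5.00×10^5, ε/D = 5.34×10^-5 → f = 0.01388 (Swamee-Jain)
Major: h_f = f(L/D)·V²/2g = 0.01388·12027·0.1293 = 21.58 m
Minor: ΣK = 1.82; h_m = ΣK·V²/2g = 0.2353 m
Total H_L = 21.58 + 0.2353 = 21.82 m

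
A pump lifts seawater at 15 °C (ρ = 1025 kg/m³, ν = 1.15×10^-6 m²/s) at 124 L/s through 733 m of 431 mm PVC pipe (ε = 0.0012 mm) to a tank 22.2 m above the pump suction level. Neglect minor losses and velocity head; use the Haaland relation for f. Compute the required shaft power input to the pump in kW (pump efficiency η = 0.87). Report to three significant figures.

P_shaft ≈ 33.1 kW

V = 4Q/(πD²) = 0.8499 m/s; Re = 3.19×10^5; ε/D = 2.78×10^-6; f = 0.01421
h_f = f(L/D)V²/2g = 0.8895 m
Total head H = z + h_f = 22.2 + 0.8895 = 23.09 m
P_hyd = ρgQH = 1025·9.81·0.124·23.09 = 28.79 kW
P_shaft = P_hyd/η = 28.79/0.87 = 33.09 kW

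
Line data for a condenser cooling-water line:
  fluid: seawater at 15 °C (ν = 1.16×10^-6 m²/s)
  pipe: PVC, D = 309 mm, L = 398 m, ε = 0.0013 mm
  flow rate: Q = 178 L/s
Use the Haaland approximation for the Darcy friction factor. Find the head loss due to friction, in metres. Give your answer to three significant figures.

h_f ≈ 4.66 m

V = 4Q/(πD²) = 4·0.178/(π·0.309²) = 2.374 m/s
Re = VD/ν = 2.374·0.309/1.16×10^-6 = 6.32×10^5 → turbulent
ε/D = 0.0013/309 = 4.21×10^-6
Haaland: f = 0.01259
h_f = f(L/D)V²/(2g) = 0.01259·(398/0.309)·2.374²/(2·9.81) = 4.655 m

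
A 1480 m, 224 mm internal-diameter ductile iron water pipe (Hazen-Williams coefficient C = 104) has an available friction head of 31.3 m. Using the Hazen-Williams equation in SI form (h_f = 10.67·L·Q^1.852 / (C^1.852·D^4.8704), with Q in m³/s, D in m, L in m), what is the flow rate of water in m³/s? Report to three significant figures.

Q ≈ 0.0706 m³/s

Rearranging: Q = [h_f·C^1.852·D^4.8704 / (10.67·L)]^(1/1.852)
Q = [31.3·104^1.852·0.224^4.8704 / (10.67·1480)]^0.540 = 0.07061 m³/s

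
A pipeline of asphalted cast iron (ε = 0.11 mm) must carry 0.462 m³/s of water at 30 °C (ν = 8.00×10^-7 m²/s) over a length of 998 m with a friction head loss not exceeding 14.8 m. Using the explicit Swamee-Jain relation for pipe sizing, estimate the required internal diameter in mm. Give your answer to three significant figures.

Swamee-Jain (Type III): D = 0.66·[ε^1.25·(LQ²/(gh_f))^4.75 + ν·Q^9.4·(L/(gh_f))^5.2]^0.04
LQ²/(gh_f) = 1.467; L/(gh_f) = 6.874
Term 1 = ε^1.25·(…)^4.75 = 6.96×10^-5; Term 2 = ν·Q^9.4·(…)^5.2 = 1.27×10^-5
D = 0.66·(6.96×10^-5 + 1.27×10^-5)^0.04 = 0.4531 m = 453 mm
Check: V = 2.87 m/s, Re = 1.62×10^6, f = 0.01491, h_f = 13.7 m ≈ 14.8 m ✓

D ≈ 453 mm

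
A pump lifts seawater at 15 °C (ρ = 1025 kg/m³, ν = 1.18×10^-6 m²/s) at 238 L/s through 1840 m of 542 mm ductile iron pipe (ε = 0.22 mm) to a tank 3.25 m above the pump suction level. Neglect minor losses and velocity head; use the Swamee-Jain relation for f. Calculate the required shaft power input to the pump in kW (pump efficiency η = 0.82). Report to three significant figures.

P_shaft ≈ 18.7 kW

V = 4Q/(πD²) = 1.032 m/s; Re = 4.74×10^5; ε/D = 4.06×10^-4; f = 0.01721
h_f = f(L/D)V²/2g = 3.169 m
Total head H = z + h_f = 3.25 + 3.169 = 6.419 m
P_hyd = ρgQH = 1025·9.81·0.238·6.419 = 15.36 kW
P_shaft = P_hyd/η = 15.36/0.82 = 18.73 kW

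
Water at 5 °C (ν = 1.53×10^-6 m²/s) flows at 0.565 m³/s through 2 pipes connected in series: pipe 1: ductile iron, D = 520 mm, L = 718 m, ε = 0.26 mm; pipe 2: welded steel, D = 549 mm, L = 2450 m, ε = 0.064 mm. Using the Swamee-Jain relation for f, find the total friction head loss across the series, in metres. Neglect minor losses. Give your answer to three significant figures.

Pipe 1: V = 2.660 m/s, Re = 9.04×10^5, ε/D = 5.00×10^-4, f = 0.01735, h_1 = f(L/D)V²/2g = 8.644 m
Pipe 2: V = 2.387 m/s, Re = 8.56×10^5, ε/D = 1.17×10^-4, f = 0.01392, h_2 = f(L/D)V²/2g = 18.03 m
Series → Q common, losses add: H = Σh = 26.68 m

H ≈ 26.7 m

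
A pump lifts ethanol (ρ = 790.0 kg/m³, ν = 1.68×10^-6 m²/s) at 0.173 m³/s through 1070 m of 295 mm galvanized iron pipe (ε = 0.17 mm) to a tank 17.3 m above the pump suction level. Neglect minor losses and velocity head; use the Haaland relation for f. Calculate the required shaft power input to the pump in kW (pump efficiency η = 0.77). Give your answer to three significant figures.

P_shaft ≈ 67.5 kW

V = 4Q/(πD²) = 2.531 m/s; Re = 4.44×10^5; ε/D = 5.76×10^-4; f = 0.01813
h_f = f(L/D)V²/2g = 21.48 m
Total head H = z + h_f = 17.3 + 21.48 = 38.78 m
P_hyd = ρgQH = 790.0·9.81·0.173·38.78 = 51.99 kW
P_shaft = P_hyd/η = 51.99/0.77 = 67.52 kW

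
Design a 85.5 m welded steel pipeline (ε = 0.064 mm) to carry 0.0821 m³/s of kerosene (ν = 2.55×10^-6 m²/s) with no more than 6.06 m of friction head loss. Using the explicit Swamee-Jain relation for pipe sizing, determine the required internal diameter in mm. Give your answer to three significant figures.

D ≈ 172 mm

Swamee-Jain (Type III): D = 0.66·[ε^1.25·(LQ²/(gh_f))^4.75 + ν·Q^9.4·(L/(gh_f))^5.2]^0.04
LQ²/(gh_f) = 0.009694; L/(gh_f) = 1.438
Term 1 = ε^1.25·(…)^4.75 = 1.56×10^-15; Term 2 = ν·Q^9.4·(…)^5.2 = 1.05×10^-15
D = 0.66·(1.56×10^-15 + 1.05×10^-15)^0.04 = 0.1723 m = 172 mm
Check: V = 3.52 m/s, Re = 2.38×10^5, f = 0.01791, h_f = 5.62 m ≈ 6.06 m ✓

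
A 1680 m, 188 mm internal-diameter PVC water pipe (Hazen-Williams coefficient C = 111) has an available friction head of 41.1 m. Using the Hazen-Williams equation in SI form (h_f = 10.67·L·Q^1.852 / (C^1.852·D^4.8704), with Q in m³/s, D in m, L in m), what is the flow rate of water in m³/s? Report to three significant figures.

Q ≈ 0.0514 m³/s

Rearranging: Q = [h_f·C^1.852·D^4.8704 / (10.67·L)]^(1/1.852)
Q = [41.1·111^1.852·0.188^4.8704 / (10.67·1680)]^0.540 = 0.05143 m³/s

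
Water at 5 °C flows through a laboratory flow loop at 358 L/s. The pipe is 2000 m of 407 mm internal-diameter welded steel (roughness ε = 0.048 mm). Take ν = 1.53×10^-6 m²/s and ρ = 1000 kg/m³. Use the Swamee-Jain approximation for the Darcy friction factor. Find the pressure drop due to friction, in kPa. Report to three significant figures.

Δp ≈ 263 kPa

V = 4Q/(πD²) = 4·0.358/(π·0.407²) = 2.752 m/s
Re = VD/ν = 2.752·0.407/1.53×10^-6 = 7.32×10^5 → turbulent
ε/D = 0.048/407 = 1.18×10^-4
Swamee-Jain: f = 0.01413
h_f = f(L/D)V²/(2g) = 0.01413·(2000/0.407)·2.752²/(2·9.81) = 26.79 m
Δp = ρg·h_f = 1000·9.81·26.79 = 262.8 kPa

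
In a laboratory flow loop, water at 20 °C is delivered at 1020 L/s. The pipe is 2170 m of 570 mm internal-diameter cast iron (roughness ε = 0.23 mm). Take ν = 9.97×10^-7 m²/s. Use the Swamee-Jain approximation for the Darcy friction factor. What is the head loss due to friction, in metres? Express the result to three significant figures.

h_f ≈ 50.4 m

V = 4Q/(πD²) = 4·1.02/(π·0.570²) = 3.997 m/s
Re = VD/ν = 3.997·0.570/9.97×10^-7 = 2.29×10^6 → turbulent
ε/D = 0.23/570 = 4.04×10^-4
Swamee-Jain: f = 0.01626
h_f = f(L/D)V²/(2g) = 0.01626·(2170/0.570)·3.997²/(2·9.81) = 50.41 m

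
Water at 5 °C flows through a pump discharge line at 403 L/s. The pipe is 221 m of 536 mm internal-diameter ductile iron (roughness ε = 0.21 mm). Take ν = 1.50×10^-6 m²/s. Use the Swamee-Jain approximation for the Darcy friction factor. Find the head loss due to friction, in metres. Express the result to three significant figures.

V = 4Q/(πD²) = 4·0.403/(π·0.536²) = 1.786 m/s
Re = VD/ν = 1.786·0.536/1.50×10^-6 = 6.38×10^5 → turbulent
ε/D = 0.21/536 = 3.92×10^-4
Swamee-Jain: f = 0.01684
h_f = f(L/D)V²/(2g) = 0.01684·(221/0.536)·1.786²/(2·9.81) = 1.129 m

h_f ≈ 1.13 m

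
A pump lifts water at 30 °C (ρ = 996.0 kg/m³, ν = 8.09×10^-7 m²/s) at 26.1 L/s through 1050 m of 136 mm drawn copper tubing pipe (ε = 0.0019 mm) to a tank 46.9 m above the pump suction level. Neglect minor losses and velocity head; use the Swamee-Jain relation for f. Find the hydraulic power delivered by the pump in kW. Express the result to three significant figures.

P_hyd ≈ 16.7 kW

V = 4Q/(πD²) = 1.797 m/s; Re = 3.02×10^5; ε/D = 1.40×10^-5; f = 0.01452
h_f = f(L/D)V²/2g = 18.44 m
Total head H = z + h_f = 46.9 + 18.44 = 65.34 m
P_hyd = ρgQH = 996.0·9.81·0.0261·65.34 = 16.66 kW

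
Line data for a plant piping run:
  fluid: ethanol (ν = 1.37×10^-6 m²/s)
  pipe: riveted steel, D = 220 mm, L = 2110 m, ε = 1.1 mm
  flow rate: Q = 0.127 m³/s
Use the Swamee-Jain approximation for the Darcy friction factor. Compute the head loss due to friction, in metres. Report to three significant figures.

V = 4Q/(πD²) = 4·0.127/(π·0.220²) = 3.341 m/s
Re = VD/ν = 3.341·0.220/1.37×10^-6 = 5.37×10^5 → turbulent
ε/D = 1.1/220 = 0.00500
Swamee-Jain: f = 0.03064
h_f = f(L/D)V²/(2g) = 0.03064·(2110/0.220)·3.341²/(2·9.81) = 167.2 m

h_f ≈ 167 m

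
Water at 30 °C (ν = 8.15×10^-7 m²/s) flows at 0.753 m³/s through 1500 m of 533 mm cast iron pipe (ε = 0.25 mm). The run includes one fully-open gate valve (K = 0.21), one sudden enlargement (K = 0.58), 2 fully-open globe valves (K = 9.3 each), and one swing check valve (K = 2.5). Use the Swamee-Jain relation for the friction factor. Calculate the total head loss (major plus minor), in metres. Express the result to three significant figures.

V = 4Q/(πD²) = 3.375 m/s; V²/2g = 0.5805 m
Re = 2.21×10^6, ε/D = 4.69×10^-4 → f = 0.01678 (Swamee-Jain)
Major: h_f = f(L/D)·V²/2g = 0.01678·2814·0.5805 = 27.41 m
Minor: ΣK = 21.9; h_m = ΣK·V²/2g = 12.71 m
Total H_L = 27.41 + 12.71 = 40.12 m

H_L ≈ 40.1 m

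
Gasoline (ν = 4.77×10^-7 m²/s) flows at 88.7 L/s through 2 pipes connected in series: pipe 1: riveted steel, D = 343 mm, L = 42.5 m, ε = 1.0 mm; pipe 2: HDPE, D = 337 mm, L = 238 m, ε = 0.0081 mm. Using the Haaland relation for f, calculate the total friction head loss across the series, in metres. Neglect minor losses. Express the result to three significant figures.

Pipe 1: V = 0.9599 m/s, Re = 6.90×10^5, ε/D = 0.00292, f = 0.02619, h_1 = f(L/D)V²/2g = 0.1524 m
Pipe 2: V = 0.9944 m/s, Re = 7.03×10^5, ε/D = 2.40×10^-5, f = 0.01266, h_2 = f(L/D)V²/2g = 0.4508 m
Series → Q common, losses add: H = Σh = 0.6032 m

H ≈ 0.603 m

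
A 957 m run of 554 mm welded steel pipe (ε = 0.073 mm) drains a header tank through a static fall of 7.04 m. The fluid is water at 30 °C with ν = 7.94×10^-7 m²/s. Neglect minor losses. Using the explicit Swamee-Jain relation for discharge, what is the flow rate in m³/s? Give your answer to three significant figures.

Swamee-Jain (Type II): Q = -0.965·√(gD⁵h_f/L)·ln[ε/(3.7D) + √(3.17ν²L/(gD³h_f))]
√(gD⁵h_f/L) = √(9.81·0.554⁵·7.04/957) = 0.06137
ε/(3.7D) = 3.56×10^-5; √(3.17ν²L/(gD³h_f)) = 1.28×10^-5
Q = -0.965·0.06137·ln(4.838×10^-5) = 0.5884 m³/s
Check: V = 2.44 m/s, Re = 1.70×10^6, f = 0.01350, h_f = 7.08 m ≈ 7.04 m ✓

Q ≈ 0.588 m³/s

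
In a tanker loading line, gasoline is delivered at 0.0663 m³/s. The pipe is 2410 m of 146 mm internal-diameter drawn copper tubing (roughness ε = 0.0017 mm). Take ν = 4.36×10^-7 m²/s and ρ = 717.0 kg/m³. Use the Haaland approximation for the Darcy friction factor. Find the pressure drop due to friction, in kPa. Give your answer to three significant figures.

Δp ≈ 1050 kPa

V = 4Q/(πD²) = 4·0.0663/(π·0.146²) = 3.960 m/s
Re = VD/ν = 3.960·0.146/4.36×10^-7 = 1.33×10^6 → turbulent
ε/D = 0.0017/146 = 1.16×10^-5
Haaland: f = 0.01131
h_f = f(L/D)V²/(2g) = 0.01131·(2410/0.146)·3.960²/(2·9.81) = 149.3 m
Δp = ρg·h_f = 717.0·9.81·149.3 = 1050 kPa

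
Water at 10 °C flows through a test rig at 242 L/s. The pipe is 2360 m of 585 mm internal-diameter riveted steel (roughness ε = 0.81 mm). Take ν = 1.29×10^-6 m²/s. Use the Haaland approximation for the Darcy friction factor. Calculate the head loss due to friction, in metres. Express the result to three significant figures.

h_f ≈ 3.64 m

V = 4Q/(πD²) = 4·0.242/(π·0.585²) = 0.9004 m/s
Re = VD/ν = 0.9004·0.585/1.29×10^-6 = 4.08×10^5 → turbulent
ε/D = 0.81/585 = 0.00138
Haaland: f = 0.02184
h_f = f(L/D)V²/(2g) = 0.02184·(2360/0.585)·0.9004²/(2·9.81) = 3.640 m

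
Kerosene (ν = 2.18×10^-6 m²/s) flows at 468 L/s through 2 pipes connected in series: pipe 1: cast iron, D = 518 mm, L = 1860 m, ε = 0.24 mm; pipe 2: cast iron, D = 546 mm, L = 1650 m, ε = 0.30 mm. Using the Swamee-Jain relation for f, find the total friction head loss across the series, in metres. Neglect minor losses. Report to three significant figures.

Pipe 1: V = 2.221 m/s, Re = 5.28×10^5, ε/D = 4.63×10^-4, f = 0.01749, h_1 = f(L/D)V²/2g = 15.79 m
Pipe 2: V = 1.999 m/s, Re = 5.01×10^5, ε/D = 5.49×10^-4, f = 0.01808, h_2 = f(L/D)V²/2g = 11.12 m
Series → Q common, losses add: H = Σh = 26.91 m

H ≈ 26.9 m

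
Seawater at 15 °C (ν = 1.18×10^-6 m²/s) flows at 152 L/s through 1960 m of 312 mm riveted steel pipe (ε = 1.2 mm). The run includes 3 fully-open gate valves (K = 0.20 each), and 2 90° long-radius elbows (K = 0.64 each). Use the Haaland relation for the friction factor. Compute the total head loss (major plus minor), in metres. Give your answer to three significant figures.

H_L ≈ 36.3 m

V = 4Q/(πD²) = 1.988 m/s; V²/2g = 0.2015 m
Re = 5.26×10^5, ε/D = 0.00385 → f = 0.02835 (Haaland)
Major: h_f = f(L/D)·V²/2g = 0.02835·6282·0.2015 = 35.87 m
Minor: ΣK = 1.88; h_m = ΣK·V²/2g = 0.3787 m
Total H_L = 35.87 + 0.3787 = 36.25 m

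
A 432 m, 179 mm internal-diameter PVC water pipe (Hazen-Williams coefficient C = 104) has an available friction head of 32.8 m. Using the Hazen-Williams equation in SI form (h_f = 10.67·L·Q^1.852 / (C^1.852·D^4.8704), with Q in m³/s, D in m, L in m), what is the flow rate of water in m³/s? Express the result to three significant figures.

Rearranging: Q = [h_f·C^1.852·D^4.8704 / (10.67·L)]^(1/1.852)
Q = [32.8·104^1.852·0.179^4.8704 / (10.67·432)]^0.540 = 0.07807 m³/s

Q ≈ 0.0781 m³/s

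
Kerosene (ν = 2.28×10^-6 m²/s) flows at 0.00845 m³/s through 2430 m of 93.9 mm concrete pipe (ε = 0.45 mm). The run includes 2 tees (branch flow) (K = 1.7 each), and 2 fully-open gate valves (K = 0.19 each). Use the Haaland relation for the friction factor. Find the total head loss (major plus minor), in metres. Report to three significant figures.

H_L ≈ 62.6 m

V = 4Q/(πD²) = 1.220 m/s; V²/2g = 0.07589 m
Re = 5.03×10^4, ε/D = 0.00479 → f = 0.03173 (Haaland)
Major: h_f = f(L/D)·V²/2g = 0.03173·25879·0.07589 = 62.31 m
Minor: ΣK = 3.78; h_m = ΣK·V²/2g = 0.2869 m
Total H_L = 62.31 + 0.2869 = 62.60 m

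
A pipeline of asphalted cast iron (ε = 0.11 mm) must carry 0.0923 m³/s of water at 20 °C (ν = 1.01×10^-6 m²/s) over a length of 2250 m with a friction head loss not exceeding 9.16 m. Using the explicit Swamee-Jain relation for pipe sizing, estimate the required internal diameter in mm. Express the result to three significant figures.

Swamee-Jain (Type III): D = 0.66·[ε^1.25·(LQ²/(gh_f))^4.75 + ν·Q^9.4·(L/(gh_f))^5.2]^0.04
LQ²/(gh_f) = 0.2133; L/(gh_f) = 25.04
Term 1 = ε^1.25·(…)^4.75 = 7.32×10^-9; Term 2 = ν·Q^9.4·(…)^5.2 = 3.55×10^-9
D = 0.66·(7.32×10^-9 + 3.55×10^-9)^0.04 = 0.3170 m = 317 mm
Check: V = 1.17 m/s, Re = 3.67×10^5, f = 0.01710, h_f = 8.47 m ≈ 9.16 m ✓

D ≈ 317 mm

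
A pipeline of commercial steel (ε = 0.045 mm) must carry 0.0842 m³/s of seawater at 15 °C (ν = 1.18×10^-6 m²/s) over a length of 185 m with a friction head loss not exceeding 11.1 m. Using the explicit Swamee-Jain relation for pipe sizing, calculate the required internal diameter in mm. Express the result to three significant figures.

Swamee-Jain (Type III): D = 0.66·[ε^1.25·(LQ²/(gh_f))^4.75 + ν·Q^9.4·(L/(gh_f))^5.2]^0.04
LQ²/(gh_f) = 0.01204; L/(gh_f) = 1.699
Term 1 = ε^1.25·(…)^4.75 = 2.82×10^-15; Term 2 = ν·Q^9.4·(…)^5.2 = 1.47×10^-15
D = 0.66·(2.82×10^-15 + 1.47×10^-15)^0.04 = 0.1757 m = 176 mm
Check: V = 3.47 m/s, Re = 5.17×10^5, f = 0.01597, h_f = 10.3 m ≈ 11.1 m ✓

D ≈ 176 mm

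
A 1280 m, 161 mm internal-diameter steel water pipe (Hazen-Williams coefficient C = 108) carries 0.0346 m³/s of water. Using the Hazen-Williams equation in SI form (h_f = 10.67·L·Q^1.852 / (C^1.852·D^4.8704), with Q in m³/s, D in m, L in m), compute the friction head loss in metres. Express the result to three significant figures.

h_f = 10.67·1280·0.0346^1.852 / (108^1.852·0.161^4.8704) = 33.64 m

h_f ≈ 33.6 m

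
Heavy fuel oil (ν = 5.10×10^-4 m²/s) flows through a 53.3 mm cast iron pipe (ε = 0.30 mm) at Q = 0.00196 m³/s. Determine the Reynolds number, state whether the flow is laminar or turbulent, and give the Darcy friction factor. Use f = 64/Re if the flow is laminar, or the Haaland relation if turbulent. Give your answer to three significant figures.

Re ≈ 91.8; laminar; f = 64/Re ≈ 0.697

V = 4Q/(πD²) = 0.8784 m/s
Re = VD/ν = 0.8784·0.0533/5.10×10^-4 = 91.8
Re < 2300 → laminar → f = 64/Re = 0.6971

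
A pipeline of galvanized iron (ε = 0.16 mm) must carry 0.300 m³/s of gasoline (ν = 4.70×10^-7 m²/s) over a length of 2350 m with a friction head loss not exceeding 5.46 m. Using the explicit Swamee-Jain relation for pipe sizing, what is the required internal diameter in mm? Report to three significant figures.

Swamee-Jain (Type III): D = 0.66·[ε^1.25·(LQ²/(gh_f))^4.75 + ν·Q^9.4·(L/(gh_f))^5.2]^0.04
LQ²/(gh_f) = 3.949; L/(gh_f) = 43.87
Term 1 = ε^1.25·(…)^4.75 = 0.0123; Term 2 = ν·Q^9.4·(…)^5.2 = 0.00198
D = 0.66·(0.0123 + 0.00198)^0.04 = 0.5568 m = 557 mm
Check: V = 1.23 m/s, Re = 1.46×10^6, f = 0.01541, h_f = 5.03 m ≈ 5.46 m ✓

D ≈ 557 mm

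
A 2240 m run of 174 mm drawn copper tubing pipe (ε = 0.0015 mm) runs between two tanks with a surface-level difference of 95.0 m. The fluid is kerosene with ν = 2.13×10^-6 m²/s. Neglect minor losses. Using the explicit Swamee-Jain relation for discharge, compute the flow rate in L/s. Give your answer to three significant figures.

Q ≈ 73.8 L/s

Swamee-Jain (Type II): Q = -0.965·√(gD⁵h_f/L)·ln[ε/(3.7D) + √(3.17ν²L/(gD³h_f))]
√(gD⁵h_f/L) = √(9.81·0.174⁵·95.0/2240) = 0.008146
ε/(3.7D) = 2.33×10^-6; √(3.17ν²L/(gD³h_f)) = 8.10×10^-5
Q = -0.965·0.008146·ln(8.334×10^-5) = 0.07383 m³/s
Check: V = 3.11 m/s, Re = 2.54×10^5, f = 0.01493, h_f = 94.4 m ≈ 95.0 m ✓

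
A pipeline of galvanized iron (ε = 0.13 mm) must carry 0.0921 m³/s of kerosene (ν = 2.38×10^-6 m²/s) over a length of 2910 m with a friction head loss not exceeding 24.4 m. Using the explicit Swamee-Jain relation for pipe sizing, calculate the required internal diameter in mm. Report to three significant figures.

Swamee-Jain (Type III): D = 0.66·[ε^1.25·(LQ²/(gh_f))^4.75 + ν·Q^9.4·(L/(gh_f))^5.2]^0.04
LQ²/(gh_f) = 0.1031; L/(gh_f) = 12.16
Term 1 = ε^1.25·(…)^4.75 = 2.86×10^-10; Term 2 = ν·Q^9.4·(…)^5.2 = 1.91×10^-10
D = 0.66·(2.86×10^-10 + 1.91×10^-10)^0.04 = 0.2797 m = 280 mm
Check: V = 1.50 m/s, Re = 1.76×10^5, f = 0.01898, h_f = 22.6 m ≈ 24.4 m ✓

D ≈ 280 mm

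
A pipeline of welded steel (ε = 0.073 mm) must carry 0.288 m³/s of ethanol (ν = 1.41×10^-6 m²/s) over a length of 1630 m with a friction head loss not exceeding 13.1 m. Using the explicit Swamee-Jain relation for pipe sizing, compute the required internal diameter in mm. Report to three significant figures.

Swamee-Jain (Type III): D = 0.66·[ε^1.25·(LQ²/(gh_f))^4.75 + ν·Q^9.4·(L/(gh_f))^5.2]^0.04
LQ²/(gh_f) = 1.052; L/(gh_f) = 12.68
Term 1 = ε^1.25·(…)^4.75 = 8.59×10^-6; Term 2 = ν·Q^9.4·(…)^5.2 = 6.37×10^-6
D = 0.66·(8.59×10^-6 + 6.37×10^-6)^0.04 = 0.4232 m = 423 mm
Check: V = 2.05 m/s, Re = 6.15×10^5, f = 0.01497, h_f = 12.3 m ≈ 13.1 m ✓

D ≈ 423 mm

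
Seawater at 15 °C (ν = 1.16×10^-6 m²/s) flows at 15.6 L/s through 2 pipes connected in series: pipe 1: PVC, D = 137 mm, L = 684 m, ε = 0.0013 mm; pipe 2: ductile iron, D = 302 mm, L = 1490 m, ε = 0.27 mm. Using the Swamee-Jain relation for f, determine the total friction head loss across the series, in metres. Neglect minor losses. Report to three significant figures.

H ≈ 5.16 m

Pipe 1: V = 1.058 m/s, Re = 1.25×10^5, ε/D = 9.49×10^-6, f = 0.01712, h_1 = f(L/D)V²/2g = 4.880 m
Pipe 2: V = 0.2178 m/s, Re = 5.67×10^4, ε/D = 8.94×10^-4, f = 0.02346, h_2 = f(L/D)V²/2g = 0.2798 m
Series → Q common, losses add: H = Σh = 5.160 m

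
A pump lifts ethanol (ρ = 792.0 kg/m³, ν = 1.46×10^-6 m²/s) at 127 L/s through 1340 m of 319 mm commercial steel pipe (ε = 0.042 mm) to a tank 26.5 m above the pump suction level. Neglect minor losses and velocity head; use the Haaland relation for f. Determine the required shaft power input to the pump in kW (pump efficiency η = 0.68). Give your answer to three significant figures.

P_shaft ≈ 50.4 kW

V = 4Q/(πD²) = 1.589 m/s; Re = 3.47×10^5; ε/D = 1.32×10^-4; f = 0.01522
h_f = f(L/D)V²/2g = 8.229 m
Total head H = z + h_f = 26.5 + 8.229 = 34.73 m
P_hyd = ρgQH = 792.0·9.81·0.127·34.73 = 34.27 kW
P_shaft = P_hyd/η = 34.27/0.68 = 50.39 kW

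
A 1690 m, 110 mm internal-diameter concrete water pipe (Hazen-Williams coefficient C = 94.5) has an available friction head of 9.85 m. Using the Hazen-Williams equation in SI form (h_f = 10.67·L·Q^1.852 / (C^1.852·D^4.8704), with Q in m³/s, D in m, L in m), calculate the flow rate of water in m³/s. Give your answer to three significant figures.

Q ≈ 0.00493 m³/s

Rearranging: Q = [h_f·C^1.852·D^4.8704 / (10.67·L)]^(1/1.852)
Q = [9.85·94.5^1.852·0.110^4.8704 / (10.67·1690)]^0.540 = 0.004930 m³/s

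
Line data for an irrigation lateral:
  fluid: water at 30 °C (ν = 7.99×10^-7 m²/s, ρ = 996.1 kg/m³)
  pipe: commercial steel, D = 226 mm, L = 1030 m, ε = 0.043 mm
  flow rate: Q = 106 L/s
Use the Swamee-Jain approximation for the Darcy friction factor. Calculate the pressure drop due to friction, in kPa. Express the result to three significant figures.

V = 4Q/(πD²) = 4·0.106/(π·0.226²) = 2.642 m/s
Re = VD/ν = 2.642·0.226/7.99×10^-7 = 7.47×10^5 → turbulent
ε/D = 0.043/226 = 1.90×10^-4
Swamee-Jain: f = 0.01494
h_f = f(L/D)V²/(2g) = 0.01494·(1030/0.226)·2.642²/(2·9.81) = 24.23 m
Δp = ρg·h_f = 996.1·9.81·24.23 = 236.8 kPa

Δp ≈ 237 kPa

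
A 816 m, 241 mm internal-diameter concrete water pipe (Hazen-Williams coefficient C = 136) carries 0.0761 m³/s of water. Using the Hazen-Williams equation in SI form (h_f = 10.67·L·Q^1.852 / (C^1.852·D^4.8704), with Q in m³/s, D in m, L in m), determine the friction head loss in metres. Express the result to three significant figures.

h_f = 10.67·816·0.0761^1.852 / (136^1.852·0.241^4.8704) = 8.447 m

h_f ≈ 8.45 m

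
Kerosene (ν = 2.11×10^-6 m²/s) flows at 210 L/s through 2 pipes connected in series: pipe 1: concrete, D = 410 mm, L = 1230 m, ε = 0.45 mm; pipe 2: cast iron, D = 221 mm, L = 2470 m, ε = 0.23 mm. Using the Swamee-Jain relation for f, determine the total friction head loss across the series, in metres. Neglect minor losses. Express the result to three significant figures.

Pipe 1: V = 1.591 m/s, Re = 3.09×10^5, ε/D = 0.00110, f = 0.02112, h_1 = f(L/D)V²/2g = 8.169 m
Pipe 2: V = 5.475 m/s, Re = 5.73×10^5, ε/D = 0.00104, f = 0.02045, h_2 = f(L/D)V²/2g = 349.2 m
Series → Q common, losses add: H = Σh = 357.3 m

H ≈ 357 m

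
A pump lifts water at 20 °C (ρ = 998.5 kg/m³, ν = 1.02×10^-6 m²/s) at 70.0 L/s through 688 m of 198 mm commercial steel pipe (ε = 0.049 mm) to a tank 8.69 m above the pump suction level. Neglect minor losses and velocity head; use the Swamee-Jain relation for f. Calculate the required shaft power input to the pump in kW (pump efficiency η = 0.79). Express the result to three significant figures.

V = 4Q/(πD²) = 2.273 m/s; Re = 4.41×10^5; ε/D = 2.47×10^-4; f = 0.01610
h_f = f(L/D)V²/2g = 14.73 m
Total head H = z + h_f = 8.69 + 14.73 = 23.42 m
P_hyd = ρgQH = 998.5·9.81·0.0700·23.42 = 16.06 kW
P_shaft = P_hyd/η = 16.06/0.79 = 20.33 kW

P_shaft ≈ 20.3 kW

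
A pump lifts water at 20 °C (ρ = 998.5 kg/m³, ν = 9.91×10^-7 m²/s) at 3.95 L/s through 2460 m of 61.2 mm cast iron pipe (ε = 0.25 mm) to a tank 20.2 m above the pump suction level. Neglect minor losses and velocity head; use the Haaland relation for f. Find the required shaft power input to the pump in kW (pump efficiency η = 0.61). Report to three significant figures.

V = 4Q/(πD²) = 1.343 m/s; Re = 8.29×10^4; ε/D = 0.00408; f = 0.02980
h_f = f(L/D)V²/2g = 110.1 m
Total head H = z + h_f = 20.2 + 110.1 = 130.3 m
P_hyd = ρgQH = 998.5·9.81·0.00395·130.3 = 5.041 kW
P_shaft = P_hyd/η = 5.041/0.61 = 8.264 kW

P_shaft ≈ 8.26 kW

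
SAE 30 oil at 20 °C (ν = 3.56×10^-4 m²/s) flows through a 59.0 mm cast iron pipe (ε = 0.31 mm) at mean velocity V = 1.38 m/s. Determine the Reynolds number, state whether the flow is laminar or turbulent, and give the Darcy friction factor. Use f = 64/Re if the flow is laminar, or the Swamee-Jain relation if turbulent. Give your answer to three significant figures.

Re = VD/ν = 1.380·0.0590/3.56×10^-4 = 229
Re < 2300 → laminar → f = 64/Re = 0.2798

Re ≈ 229; laminar; f = 64/Re ≈ 0.280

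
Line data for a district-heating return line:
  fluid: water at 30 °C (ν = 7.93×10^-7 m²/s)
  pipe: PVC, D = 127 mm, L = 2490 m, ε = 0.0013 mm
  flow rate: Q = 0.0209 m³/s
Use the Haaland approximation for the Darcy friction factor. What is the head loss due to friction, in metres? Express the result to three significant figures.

V = 4Q/(πD²) = 4·0.0209/(π·0.127²) = 1.650 m/s
Re = VD/ν = 1.650·0.127/7.93×10^-7 = 2.64×10^5 → turbulent
ε/D = 0.0013/127 = 1.02×10^-5
Haaland: f = 0.01477
h_f = f(L/D)V²/(2g) = 0.01477·(2490/0.127)·1.650²/(2·9.81) = 40.16 m

h_f ≈ 40.2 m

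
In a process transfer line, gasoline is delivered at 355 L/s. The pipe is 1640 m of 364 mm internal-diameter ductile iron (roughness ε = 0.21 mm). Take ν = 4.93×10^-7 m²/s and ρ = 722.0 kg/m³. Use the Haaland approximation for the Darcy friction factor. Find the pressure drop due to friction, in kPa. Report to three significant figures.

V = 4Q/(πD²) = 4·0.355/(π·0.364²) = 3.411 m/s
Re = VD/ν = 3.411·0.364/4.93×10^-7 = 2.52×10^6 → turbulent
ε/D = 0.21/364 = 5.77×10^-4
Haaland: f = 0.01744
h_f = f(L/D)V²/(2g) = 0.01744·(1640/0.364)·3.411²/(2·9.81) = 46.62 m
Δp = ρg·h_f = 722.0·9.81·46.62 = 330.2 kPa

Δp ≈ 330 kPa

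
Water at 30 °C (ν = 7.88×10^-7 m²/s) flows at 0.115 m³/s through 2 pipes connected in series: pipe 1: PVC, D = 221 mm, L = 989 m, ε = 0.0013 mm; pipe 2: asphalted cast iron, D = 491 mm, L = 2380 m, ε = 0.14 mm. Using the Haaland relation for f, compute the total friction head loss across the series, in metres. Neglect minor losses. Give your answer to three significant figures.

H ≈ 26.1 m

Pipe 1: V = 2.998 m/s, Re = 8.41×10^5, ε/D = 5.88×10^-6, f = 0.01202, h_1 = f(L/D)V²/2g = 24.64 m
Pipe 2: V = 0.6074 m/s, Re = 3.78×10^5, ε/D = 2.85×10^-4, f = 0.01637, h_2 = f(L/D)V²/2g = 1.491 m
Series → Q common, losses add: H = Σh = 26.14 m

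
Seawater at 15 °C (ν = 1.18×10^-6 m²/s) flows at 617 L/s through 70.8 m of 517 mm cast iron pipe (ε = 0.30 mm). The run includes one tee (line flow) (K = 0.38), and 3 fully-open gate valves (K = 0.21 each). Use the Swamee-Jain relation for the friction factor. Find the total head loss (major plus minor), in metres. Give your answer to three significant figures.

H_L ≈ 1.51 m

V = 4Q/(πD²) = 2.939 m/s; V²/2g = 0.4403 m
Re = 1.29×10^6, ε/D = 5.80×10^-4 → f = 0.01771 (Swamee-Jain)
Major: h_f = f(L/D)·V²/2g = 0.01771·136.9·0.4403 = 1.068 m
Minor: ΣK = 1.01; h_m = ΣK·V²/2g = 0.4447 m
Total H_L = 1.068 + 0.4447 = 1.513 m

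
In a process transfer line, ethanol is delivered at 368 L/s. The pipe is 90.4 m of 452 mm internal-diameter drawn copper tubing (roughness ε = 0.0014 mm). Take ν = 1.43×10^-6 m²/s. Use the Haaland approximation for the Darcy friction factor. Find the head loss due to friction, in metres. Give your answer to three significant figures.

h_f ≈ 0.658 m

V = 4Q/(πD²) = 4·0.368/(π·0.452²) = 2.293 m/s
Re = VD/ν = 2.293·0.452/1.43×10^-6 = 7.25×10^5 → turbulent
ε/D = 0.0014/452 = 3.10×10^-6
Haaland: f = 0.01228
h_f = f(L/D)V²/(2g) = 0.01228·(90.4/0.452)·2.293²/(2·9.81) = 0.6584 m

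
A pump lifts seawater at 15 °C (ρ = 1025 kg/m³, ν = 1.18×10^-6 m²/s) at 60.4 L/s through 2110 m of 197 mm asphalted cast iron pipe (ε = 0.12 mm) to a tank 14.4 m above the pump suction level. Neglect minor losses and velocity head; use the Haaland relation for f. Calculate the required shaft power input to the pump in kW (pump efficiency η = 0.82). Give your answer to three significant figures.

P_shaft ≈ 40.2 kW

V = 4Q/(πD²) = 1.982 m/s; Re = 3.31×10^5; ε/D = 6.09×10^-4; f = 0.01858
h_f = f(L/D)V²/2g = 39.83 m
Total head H = z + h_f = 14.4 + 39.83 = 54.23 m
P_hyd = ρgQH = 1025·9.81·0.0604·54.23 = 32.93 kW
P_shaft = P_hyd/η = 32.93/0.82 = 40.16 kW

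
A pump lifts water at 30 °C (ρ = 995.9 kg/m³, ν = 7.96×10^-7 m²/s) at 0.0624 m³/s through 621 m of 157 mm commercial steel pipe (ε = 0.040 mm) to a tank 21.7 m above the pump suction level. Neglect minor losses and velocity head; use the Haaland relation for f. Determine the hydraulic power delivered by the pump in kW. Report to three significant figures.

V = 4Q/(πD²) = 3.223 m/s; Re = 6.36×10^5; ε/D = 2.55×10^-4; f = 0.01553
h_f = f(L/D)V²/2g = 32.53 m
Total head H = z + h_f = 21.7 + 32.53 = 54.23 m
P_hyd = ρgQH = 995.9·9.81·0.0624·54.23 = 33.06 kW

P_hyd ≈ 33.1 kW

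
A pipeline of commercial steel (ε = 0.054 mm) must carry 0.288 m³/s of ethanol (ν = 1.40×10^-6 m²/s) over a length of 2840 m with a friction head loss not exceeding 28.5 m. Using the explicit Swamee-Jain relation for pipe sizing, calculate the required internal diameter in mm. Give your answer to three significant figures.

D ≈ 402 mm

Swamee-Jain (Type III): D = 0.66·[ε^1.25·(LQ²/(gh_f))^4.75 + ν·Q^9.4·(L/(gh_f))^5.2]^0.04
LQ²/(gh_f) = 0.8425; L/(gh_f) = 10.16
Term 1 = ε^1.25·(…)^4.75 = 2.05×10^-6; Term 2 = ν·Q^9.4·(…)^5.2 = 1.99×10^-6
D = 0.66·(2.05×10^-6 + 1.99×10^-6)^0.04 = 0.4016 m = 402 mm
Check: V = 2.27 m/s, Re = 6.52×10^5, f = 0.01448, h_f = 27.0 m ≈ 28.5 m ✓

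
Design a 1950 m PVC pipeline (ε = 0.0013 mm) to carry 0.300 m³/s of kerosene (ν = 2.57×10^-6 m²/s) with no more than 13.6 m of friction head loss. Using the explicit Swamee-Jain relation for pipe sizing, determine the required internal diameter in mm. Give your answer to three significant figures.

Swamee-Jain (Type III): D = 0.66·[ε^1.25·(LQ²/(gh_f))^4.75 + ν·Q^9.4·(L/(gh_f))^5.2]^0.04
LQ²/(gh_f) = 1.315; L/(gh_f) = 14.62
Term 1 = ε^1.25·(…)^4.75 = 1.61×10^-7; Term 2 = ν·Q^9.4·(…)^5.2 = 3.56×10^-5
D = 0.66·(1.61×10^-7 + 3.56×10^-5)^0.04 = 0.4382 m = 438 mm
Check: V = 1.99 m/s, Re = 3.39×10^5, f = 0.01409, h_f = 12.6 m ≈ 13.6 m ✓

D ≈ 438 mm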